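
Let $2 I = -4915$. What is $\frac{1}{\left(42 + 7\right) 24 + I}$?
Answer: $- \frac{2}{2563} \approx -0.00078034$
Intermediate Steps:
$I = - \frac{4915}{2}$ ($I = \frac{1}{2} \left(-4915\right) = - \frac{4915}{2} \approx -2457.5$)
$\frac{1}{\left(42 + 7\right) 24 + I} = \frac{1}{\left(42 + 7\right) 24 - \frac{4915}{2}} = \frac{1}{49 \cdot 24 - \frac{4915}{2}} = \frac{1}{1176 - \frac{4915}{2}} = \frac{1}{- \frac{2563}{2}} = - \frac{2}{2563}$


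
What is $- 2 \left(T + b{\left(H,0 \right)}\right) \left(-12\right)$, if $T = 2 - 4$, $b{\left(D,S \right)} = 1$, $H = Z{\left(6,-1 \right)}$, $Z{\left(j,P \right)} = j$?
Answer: $-24$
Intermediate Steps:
$H = 6$
$T = -2$
$- 2 \left(T + b{\left(H,0 \right)}\right) \left(-12\right) = - 2 \left(-2 + 1\right) \left(-12\right) = \left(-2\right) \left(-1\right) \left(-12\right) = 2 \left(-12\right) = -24$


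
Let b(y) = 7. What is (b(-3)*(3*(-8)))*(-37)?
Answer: 6216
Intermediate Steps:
(b(-3)*(3*(-8)))*(-37) = (7*(3*(-8)))*(-37) = (7*(-24))*(-37) = -168*(-37) = 6216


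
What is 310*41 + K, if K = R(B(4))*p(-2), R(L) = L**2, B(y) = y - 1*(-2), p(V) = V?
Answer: 12638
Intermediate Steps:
B(y) = 2 + y (B(y) = y + 2 = 2 + y)
K = -72 (K = (2 + 4)**2*(-2) = 6**2*(-2) = 36*(-2) = -72)
310*41 + K = 310*41 - 72 = 12710 - 72 = 12638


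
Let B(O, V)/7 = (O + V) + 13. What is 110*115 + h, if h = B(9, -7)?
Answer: 12755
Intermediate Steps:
B(O, V) = 91 + 7*O + 7*V (B(O, V) = 7*((O + V) + 13) = 7*(13 + O + V) = 91 + 7*O + 7*V)
h = 105 (h = 91 + 7*9 + 7*(-7) = 91 + 63 - 49 = 105)
110*115 + h = 110*115 + 105 = 12650 + 105 = 12755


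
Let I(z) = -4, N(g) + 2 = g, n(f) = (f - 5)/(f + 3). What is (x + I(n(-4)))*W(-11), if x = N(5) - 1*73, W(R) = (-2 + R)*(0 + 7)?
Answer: 6734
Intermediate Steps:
n(f) = (-5 + f)/(3 + f)
N(g) = -2 + g
W(R) = -14 + 7*R (W(R) = (-2 + R)*7 = -14 + 7*R)
x = -70 (x = (-2 + 5) - 1*73 = 3 - 73 = -70)
(x + I(n(-4)))*W(-11) = (-70 - 4)*(-14 + 7*(-11)) = -74*(-14 - 77) = -74*(-91) = 6734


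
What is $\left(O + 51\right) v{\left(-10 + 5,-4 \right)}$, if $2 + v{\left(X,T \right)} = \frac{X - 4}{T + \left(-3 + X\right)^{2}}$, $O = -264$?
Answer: $\frac{9159}{20} \approx 457.95$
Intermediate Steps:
$v{\left(X,T \right)} = -2 + \frac{-4 + X}{T + \left(-3 + X\right)^{2}}$ ($v{\left(X,T \right)} = -2 + \frac{X - 4}{T + \left(-3 + X\right)^{2}} = -2 + \frac{-4 + X}{T + \left(-3 + X\right)^{2}}$)
$\left(O + 51\right) v{\left(-10 + 5,-4 \right)} = \left(-264 + 51\right) \frac{-4 + \left(-10 + 5\right) - -8 - 2 \left(-3 + \left(-10 + 5\right)\right)^{2}}{-4 + \left(-3 + \left(-10 + 5\right)\right)^{2}} = - 213 \frac{-4 - 5 + 8 - 2 \left(-3 - 5\right)^{2}}{-4 + \left(-3 - 5\right)^{2}} = - 213 \frac{-4 - 5 + 8 - 2 \left(-8\right)^{2}}{-4 + \left(-8\right)^{2}} = - 213 \frac{-4 - 5 + 8 - 128}{-4 + 64} = - 213 \frac{-4 - 5 + 8 - 128}{60} = - 213 \cdot \frac{1}{60} \left(-129\right) = \left(-213\right) \left(- \frac{43}{20}\right) = \frac{9159}{20}$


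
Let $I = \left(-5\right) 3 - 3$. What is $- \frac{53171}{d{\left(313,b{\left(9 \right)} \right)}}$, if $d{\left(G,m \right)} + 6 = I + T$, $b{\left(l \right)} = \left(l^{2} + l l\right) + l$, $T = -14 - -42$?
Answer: $- \frac{53171}{4} \approx -13293.0$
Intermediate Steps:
$T = 28$ ($T = -14 + 42 = 28$)
$I = -18$ ($I = -15 - 3 = -18$)
$b{\left(l \right)} = l + 2 l^{2}$ ($b{\left(l \right)} = \left(l^{2} + l^{2}\right) + l = 2 l^{2} + l = l + 2 l^{2}$)
$d{\left(G,m \right)} = 4$ ($d{\left(G,m \right)} = -6 + \left(-18 + 28\right) = -6 + 10 = 4$)
$- \frac{53171}{d{\left(313,b{\left(9 \right)} \right)}} = - \frac{53171}{4}$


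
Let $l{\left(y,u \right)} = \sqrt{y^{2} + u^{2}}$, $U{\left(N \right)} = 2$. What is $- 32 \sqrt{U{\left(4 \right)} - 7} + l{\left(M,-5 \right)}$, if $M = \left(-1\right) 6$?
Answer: $\sqrt{61} - 32 i \sqrt{5} \approx 7.8102 - 71.554 i$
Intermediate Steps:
$M = -6$
$l{\left(y,u \right)} = \sqrt{u^{2} + y^{2}}$
$- 32 \sqrt{U{\left(4 \right)} - 7} + l{\left(M,-5 \right)} = - 32 \sqrt{2 - 7} + \sqrt{\left(-5\right)^{2} + \left(-6\right)^{2}} = - 32 \sqrt{-5} + \sqrt{25 + 36} = - 32 i \sqrt{5} + \sqrt{61} = \sqrt{61} - 32 i \sqrt{5}$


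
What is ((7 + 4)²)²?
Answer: 14641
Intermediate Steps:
((7 + 4)²)² = (11²)² = 121² = 14641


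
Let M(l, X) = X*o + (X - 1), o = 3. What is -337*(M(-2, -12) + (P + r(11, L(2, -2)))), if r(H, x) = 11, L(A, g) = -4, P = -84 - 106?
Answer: 76836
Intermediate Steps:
P = -190
M(l, X) = -1 + 4*X (M(l, X) = X*3 + (X - 1) = 3*X + (-1 + X) = -1 + 4*X)
-337*(M(-2, -12) + (P + r(11, L(2, -2)))) = -337*((-1 + 4*(-12)) + (-190 + 11)) = -337*((-1 - 48) - 179) = -337*(-49 - 179) = -337*(-228) = 76836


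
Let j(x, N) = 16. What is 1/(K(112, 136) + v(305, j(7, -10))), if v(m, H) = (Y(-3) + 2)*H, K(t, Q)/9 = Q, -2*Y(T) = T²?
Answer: 1/1184 ≈ 0.00084459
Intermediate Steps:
Y(T) = -T²/2
K(t, Q) = 9*Q
v(m, H) = -5*H/2 (v(m, H) = (-½*(-3)² + 2)*H = (-½*9 + 2)*H = (-9/2 + 2)*H = -5*H/2)
1/(K(112, 136) + v(305, j(7, -10))) = 1/(9*136 - 5/2*16) = 1/(1224 - 40) = 1/1184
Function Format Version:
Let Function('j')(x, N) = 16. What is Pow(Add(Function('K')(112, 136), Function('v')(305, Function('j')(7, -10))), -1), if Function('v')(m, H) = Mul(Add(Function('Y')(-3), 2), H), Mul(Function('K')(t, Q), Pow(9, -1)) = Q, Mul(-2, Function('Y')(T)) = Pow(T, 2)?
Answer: Rational(1, 1184) ≈ 0.00084459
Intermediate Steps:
Function('Y')(T) = Mul(Rational(-1, 2), Pow(T, 2))
Function('K')(t, Q) = Mul(9, Q)
Function('v')(m, H) = Mul(Rational(-5, 2), H) (Function('v')(m, H) = Mul(Add(Mul(Rational(-1, 2), Pow(-3, 2)), 2), H) = Mul(Add(Mul(Rational(-1, 2), 9), 2), H) = Mul(Add(Rational(-9, 2), 2), H) = Mul(Rational(-5, 2), H))
Pow(Add(Function('K')(112, 136), Function('v')(305, Function('j')(7, -10))), -1) = Pow(Add(Mul(9, 136), Mul(Rational(-5, 2), 16)), -1) = Pow(Add(1224, -40), -1) = Pow(1184, -1) = Rational(1, 1184)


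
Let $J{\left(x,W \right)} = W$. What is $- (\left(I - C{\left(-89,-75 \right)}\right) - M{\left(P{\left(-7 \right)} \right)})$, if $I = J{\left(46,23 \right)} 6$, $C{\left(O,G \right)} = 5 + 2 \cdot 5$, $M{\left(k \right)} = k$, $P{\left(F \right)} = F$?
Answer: $-130$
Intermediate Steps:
$C{\left(O,G \right)} = 15$ ($C{\left(O,G \right)} = 5 + 10 = 15$)
$I = 138$ ($I = 23 \cdot 6 = 138$)
$- (\left(I - C{\left(-89,-75 \right)}\right) - M{\left(P{\left(-7 \right)} \right)}) = - (\left(138 - 15\right) - -7) = - (\left(138 - 15\right) + 7) = - (123 + 7) = \left(-1\right) 130 = -130$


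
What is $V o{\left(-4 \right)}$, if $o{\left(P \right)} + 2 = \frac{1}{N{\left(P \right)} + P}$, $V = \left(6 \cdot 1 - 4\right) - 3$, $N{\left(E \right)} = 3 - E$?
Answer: $\frac{5}{3} \approx 1.6667$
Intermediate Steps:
$V = -1$ ($V = \left(6 - 4\right) - 3 = 2 - 3 = -1$)
$o{\left(P \right)} = - \frac{5}{3}$ ($o{\left(P \right)} = -2 + \frac{1}{\left(3 - P\right) + P} = -2 + \frac{1}{3} = - \frac{5}{3}$)
$V o{\left(-4 \right)} = \left(-1\right) \left(- \frac{5}{3}\right) = \frac{5}{3}$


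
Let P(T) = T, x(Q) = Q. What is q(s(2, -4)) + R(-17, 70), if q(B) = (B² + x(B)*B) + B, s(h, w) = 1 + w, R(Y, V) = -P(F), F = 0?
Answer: 15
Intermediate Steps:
R(Y, V) = 0 (R(Y, V) = -1*0 = 0)
q(B) = B + 2*B² (q(B) = (B² + B*B) + B = (B² + B²) + B = 2*B² + B = B + 2*B²)
q(s(2, -4)) + R(-17, 70) = (1 - 4)*(1 + 2*(1 - 4)) + 0 = -3*(1 + 2*(-3)) + 0 = -3*(1 - 6) + 0 = -3*(-5) + 0 = 15 + 0 = 15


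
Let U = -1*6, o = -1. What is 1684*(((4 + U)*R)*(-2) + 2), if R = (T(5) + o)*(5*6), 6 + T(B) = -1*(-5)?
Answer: -400792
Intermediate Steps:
T(B) = -1 (T(B) = -6 - 1*(-5) = -6 + 5 = -1)
U = -6
R = -60 (R = (-1 - 1)*(5*6) = -2*30 = -60)
1684*(((4 + U)*R)*(-2) + 2) = 1684*(((4 - 6)*(-60))*(-2) + 2) = 1684*(-2*(-60)*(-2) + 2) = 1684*(120*(-2) + 2) = 1684*(-240 + 2) = 1684*(-238) = -400792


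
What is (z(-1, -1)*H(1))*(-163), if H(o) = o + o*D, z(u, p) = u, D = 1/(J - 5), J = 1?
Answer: 489/4 ≈ 122.25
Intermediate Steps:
D = -¼ (D = 1/(1 - 5) = 1/(-4) = -¼ ≈ -0.25000)
H(o) = 3*o/4 (H(o) = o + o*(-¼) = o - o/4 = 3*o/4)
(z(-1, -1)*H(1))*(-163) = -3/4*(-163) = -1*¾*(-163) = -¾*(-163) = 489/4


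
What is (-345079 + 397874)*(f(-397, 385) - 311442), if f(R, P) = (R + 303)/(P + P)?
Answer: -1266079186303/77 ≈ -1.6443e+10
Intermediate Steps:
f(R, P) = (303 + R)/(2*P) (f(R, P) = (303 + R)/((2*P)) = (303 + R)*(1/(2*P)) = (303 + R)/(2*P))
(-345079 + 397874)*(f(-397, 385) - 311442) = (-345079 + 397874)*((1/2)*(303 - 397)/385 - 311442) = 52795*((1/2)*(1/385)*(-94) - 311442) = 52795*(-47/385 - 311442) = 52795*(-119905217/385) = -1266079186303/77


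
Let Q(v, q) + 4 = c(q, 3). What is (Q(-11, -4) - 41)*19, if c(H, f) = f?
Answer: -798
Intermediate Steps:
Q(v, q) = -1 (Q(v, q) = -4 + 3 = -1)
(Q(-11, -4) - 41)*19 = (-1 - 41)*19 = -42*19 = -798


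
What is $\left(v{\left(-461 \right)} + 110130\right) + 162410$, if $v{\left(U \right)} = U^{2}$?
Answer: $485061$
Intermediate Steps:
$\left(v{\left(-461 \right)} + 110130\right) + 162410 = \left(\left(-461\right)^{2} + 110130\right) + 162410 = \left(212521 + 110130\right) + 162410 = 322651 + 162410 = 485061$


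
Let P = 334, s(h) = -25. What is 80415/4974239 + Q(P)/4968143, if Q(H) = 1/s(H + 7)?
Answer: 9987825509386/617818266704425 ≈ 0.016166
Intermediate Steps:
Q(H) = -1/25 (Q(H) = 1/(-25) = -1/25)
80415/4974239 + Q(P)/4968143 = 80415/4974239 - 1/25/4968143 = 80415*(1/4974239) - 1/25*1/4968143 = 80415/4974239 - 1/124203575 = 9987825509386/617818266704425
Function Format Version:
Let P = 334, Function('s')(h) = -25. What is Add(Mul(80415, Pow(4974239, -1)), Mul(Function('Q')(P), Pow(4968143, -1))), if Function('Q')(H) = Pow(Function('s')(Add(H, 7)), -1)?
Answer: Rational(9987825509386, 617818266704425) ≈ 0.016166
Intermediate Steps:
Function('Q')(H) = Rational(-1, 25) (Function('Q')(H) = Pow(-25, -1) = Rational(-1, 25))
Add(Mul(80415, Pow(4974239, -1)), Mul(Function('Q')(P), Pow(4968143, -1))) = Add(Mul(80415, Pow(4974239, -1)), Mul(Rational(-1, 25), Pow(4968143, -1))) = Add(Mul(80415, Rational(1, 4974239)), Mul(Rational(-1, 25), Rational(1, 4968143))) = Add(Rational(80415, 4974239), Rational(-1, 124203575)) = Rational(9987825509386, 617818266704425)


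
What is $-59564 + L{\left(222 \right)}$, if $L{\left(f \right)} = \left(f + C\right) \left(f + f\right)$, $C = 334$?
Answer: $187300$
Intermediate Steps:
$L{\left(f \right)} = 2 f \left(334 + f\right)$ ($L{\left(f \right)} = \left(f + 334\right) \left(f + f\right) = \left(334 + f\right) 2 f = 2 f \left(334 + f\right)$)
$-59564 + L{\left(222 \right)} = -59564 + 2 \cdot 222 \left(334 + 222\right) = -59564 + 2 \cdot 222 \cdot 556 = -59564 + 246864 = 187300$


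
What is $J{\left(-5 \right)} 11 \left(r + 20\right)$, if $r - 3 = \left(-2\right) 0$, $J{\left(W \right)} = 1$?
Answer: $253$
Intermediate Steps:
$r = 3$ ($r = 3 - 0 = 3 + 0 = 3$)
$J{\left(-5 \right)} 11 \left(r + 20\right) = 1 \cdot 11 \left(3 + 20\right) = 11 \cdot 23 = 253$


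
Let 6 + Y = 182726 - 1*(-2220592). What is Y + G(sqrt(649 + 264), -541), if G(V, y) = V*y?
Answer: 2403312 - 541*sqrt(913) ≈ 2.3870e+6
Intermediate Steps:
Y = 2403312 (Y = -6 + (182726 - 1*(-2220592)) = -6 + (182726 + 2220592) = -6 + 2403318 = 2403312)
Y + G(sqrt(649 + 264), -541) = 2403312 + sqrt(649 + 264)*(-541) = 2403312 + sqrt(913)*(-541) = 2403312 - 541*sqrt(913)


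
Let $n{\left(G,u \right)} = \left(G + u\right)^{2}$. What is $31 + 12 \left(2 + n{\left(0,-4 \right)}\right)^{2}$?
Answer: $3919$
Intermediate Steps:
$31 + 12 \left(2 + n{\left(0,-4 \right)}\right)^{2} = 31 + 12 \left(2 + \left(0 - 4\right)^{2}\right)^{2} = 31 + 12 \left(2 + \left(-4\right)^{2}\right)^{2} = 31 + 12 \left(2 + 16\right)^{2} = 31 + 12 \cdot 18^{2} = 31 + 12 \cdot 324 = 31 + 3888 = 3919$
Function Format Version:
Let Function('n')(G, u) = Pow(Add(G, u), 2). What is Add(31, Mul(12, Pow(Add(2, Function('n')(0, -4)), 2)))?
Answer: 3919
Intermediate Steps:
Add(31, Mul(12, Pow(Add(2, Function('n')(0, -4)), 2))) = Add(31, Mul(12, Pow(Add(2, Pow(Add(0, -4), 2)), 2))) = Add(31, Mul(12, Pow(Add(2, Pow(-4, 2)), 2))) = Add(31, Mul(12, Pow(Add(2, 16), 2))) = Add(31, Mul(12, Pow(18, 2))) = Add(31, Mul(12, 324)) = Add(31, 3888) = 3919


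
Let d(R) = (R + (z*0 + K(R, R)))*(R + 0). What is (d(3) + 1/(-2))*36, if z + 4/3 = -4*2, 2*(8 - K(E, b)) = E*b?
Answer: 684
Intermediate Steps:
K(E, b) = 8 - E*b/2
z = -28/3 (z = -4/3 - 4*2 = -4/3 - 8 = -28/3 ≈ -9.3333)
d(R) = R*(8 + R - R²/2) (d(R) = (R + (-28/3*0 + (8 - R*R/2)))*(R + 0) = (R + (0 + (8 - R²/2)))*R = (R + (8 - R²/2))*R = (8 + R - R²/2)*R = R*(8 + R - R²/2))
(d(3) + 1/(-2))*36 = ((½)*3*(16 - 1*3² + 2*3) + 1/(-2))*36 = ((½)*3*(16 - 1*9 + 6) - ½)*36 = ((½)*3*(16 - 9 + 6) - ½)*36 = ((½)*3*13 - ½)*36 = (39/2 - ½)*36 = 19*36 = 684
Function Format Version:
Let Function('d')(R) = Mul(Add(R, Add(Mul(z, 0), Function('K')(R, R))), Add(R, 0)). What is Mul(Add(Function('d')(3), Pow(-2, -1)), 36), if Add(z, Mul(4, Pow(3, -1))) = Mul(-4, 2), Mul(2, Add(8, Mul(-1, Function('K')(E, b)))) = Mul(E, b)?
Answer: 684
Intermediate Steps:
Function('K')(E, b) = Add(8, Mul(Rational(-1, 2), E, b)) (Function('K')(E, b) = Add(8, Mul(Rational(-1, 2), Mul(E, b))) = Add(8, Mul(Rational(-1, 2), E, b)))
z = Rational(-28, 3) (z = Add(Rational(-4, 3), Mul(-4, 2)) = Add(Rational(-4, 3), -8) = Rational(-28, 3) ≈ -9.3333)
Function('d')(R) = Mul(R, Add(8, R, Mul(Rational(-1, 2), Pow(R, 2)))) (Function('d')(R) = Mul(Add(R, Add(Mul(Rational(-28, 3), 0), Add(8, Mul(Rational(-1, 2), R, R)))), Add(R, 0)) = Mul(Add(R, Add(0, Add(8, Mul(Rational(-1, 2), Pow(R, 2))))), R) = Mul(Add(R, Add(8, Mul(Rational(-1, 2), Pow(R, 2)))), R) = Mul(Add(8, R, Mul(Rational(-1, 2), Pow(R, 2))), R) = Mul(R, Add(8, R, Mul(Rational(-1, 2), Pow(R, 2)))))
Mul(Add(Function('d')(3), Pow(-2, -1)), 36) = Mul(Add(Mul(Rational(1, 2), 3, Add(16, Mul(-1, Pow(3, 2)), Mul(2, 3))), Pow(-2, -1)), 36) = Mul(Add(Mul(Rational(1, 2), 3, Add(16, Mul(-1, 9), 6)), Rational(-1, 2)), 36) = Mul(Add(Mul(Rational(1, 2), 3, Add(16, -9, 6)), Rational(-1, 2)), 36) = Mul(Add(Mul(Rational(1, 2), 3, 13), Rational(-1, 2)), 36) = Mul(Add(Rational(39, 2), Rational(-1, 2)), 36) = Mul(19, 36) = 684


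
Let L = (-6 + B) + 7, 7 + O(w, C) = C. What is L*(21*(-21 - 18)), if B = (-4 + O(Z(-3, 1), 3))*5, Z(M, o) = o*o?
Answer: 31941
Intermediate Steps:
Z(M, o) = o²
O(w, C) = -7 + C
B = -40 (B = (-4 + (-7 + 3))*5 = (-4 - 4)*5 = -8*5 = -40)
L = -39 (L = (-6 - 40) + 7 = -46 + 7 = -39)
L*(21*(-21 - 18)) = -819*(-21 - 18) = -819*(-39) = -39*(-819) = 31941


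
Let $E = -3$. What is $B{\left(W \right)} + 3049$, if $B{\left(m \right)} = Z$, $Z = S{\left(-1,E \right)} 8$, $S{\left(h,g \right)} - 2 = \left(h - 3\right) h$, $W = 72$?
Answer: $3097$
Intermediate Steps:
$S{\left(h,g \right)} = 2 + h \left(-3 + h\right)$ ($S{\left(h,g \right)} = 2 + \left(h - 3\right) h = 2 + \left(-3 + h\right) h = 2 + h \left(-3 + h\right)$)
$Z = 48$ ($Z = \left(2 + \left(-1\right)^{2} - -3\right) 8 = \left(2 + 1 + 3\right) 8 = 6 \cdot 8 = 48$)
$B{\left(m \right)} = 48$
$B{\left(W \right)} + 3049 = 48 + 3049 = 3097$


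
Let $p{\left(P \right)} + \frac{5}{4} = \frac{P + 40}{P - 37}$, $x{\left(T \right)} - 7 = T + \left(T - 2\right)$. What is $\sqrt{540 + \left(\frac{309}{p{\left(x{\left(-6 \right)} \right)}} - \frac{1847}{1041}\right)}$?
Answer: $\frac{\sqrt{1663345194}}{2082} \approx 19.589$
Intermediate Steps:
$x{\left(T \right)} = 5 + 2 T$ ($x{\left(T \right)} = 7 + \left(T + \left(T - 2\right)\right) = 7 + \left(T + \left(-2 + T\right)\right) = 7 + \left(-2 + 2 T\right) = 5 + 2 T$)
$p{\left(P \right)} = - \frac{5}{4} + \frac{40 + P}{-37 + P}$ ($p{\left(P \right)} = - \frac{5}{4} + \frac{P + 40}{P - 37} = - \frac{5}{4} + \frac{40 + P}{-37 + P}$)
$\sqrt{540 + \left(\frac{309}{p{\left(x{\left(-6 \right)} \right)}} - \frac{1847}{1041}\right)} = \sqrt{540 + \left(\frac{309}{\frac{1}{4} \frac{1}{-37 + \left(5 + 2 \left(-6\right)\right)} \left(345 - \left(5 + 2 \left(-6\right)\right)\right)} - \frac{1847}{1041}\right)} = \sqrt{540 + \left(\frac{309}{\frac{1}{4} \frac{1}{-37 + \left(5 - 12\right)} \left(345 - \left(5 - 12\right)\right)} - \frac{1847}{1041}\right)} = \sqrt{540 + \left(\frac{309}{\frac{1}{4} \frac{1}{-37 - 7} \left(345 - -7\right)} - \frac{1847}{1041}\right)} = \sqrt{540 + \left(\frac{309}{\frac{1}{4} \frac{1}{-44} \left(345 + 7\right)} - \frac{1847}{1041}\right)} = \sqrt{540 + \left(\frac{309}{\frac{1}{4} \left(- \frac{1}{44}\right) 352} - \frac{1847}{1041}\right)} = \sqrt{540 + \left(\frac{309}{-2} - \frac{1847}{1041}\right)} = \sqrt{540 + \left(309 \left(- \frac{1}{2}\right) - \frac{1847}{1041}\right)} = \sqrt{540 - \frac{325363}{2082}} = \sqrt{\frac{798917}{2082}} = \frac{\sqrt{1663345194}}{2082}$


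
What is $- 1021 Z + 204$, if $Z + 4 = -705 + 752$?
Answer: $-43699$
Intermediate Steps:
$Z = 43$ ($Z = -4 + \left(-705 + 752\right) = -4 + 47 = 43$)
$- 1021 Z + 204 = \left(-1021\right) 43 + 204 = -43903 + 204 = -43699$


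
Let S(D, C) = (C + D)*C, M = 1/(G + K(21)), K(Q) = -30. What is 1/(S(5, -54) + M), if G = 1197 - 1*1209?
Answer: 42/111131 ≈ 0.00037793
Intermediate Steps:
G = -12 (G = 1197 - 1209 = -12)
M = -1/42 (M = 1/(-12 - 30) = 1/(-42) = -1/42 ≈ -0.023810)
S(D, C) = C*(C + D)
1/(S(5, -54) + M) = 1/(-54*(-54 + 5) - 1/42) = 1/(-54*(-49) - 1/42) = 1/(2646 - 1/42) = 1/(111131/42) = 42/111131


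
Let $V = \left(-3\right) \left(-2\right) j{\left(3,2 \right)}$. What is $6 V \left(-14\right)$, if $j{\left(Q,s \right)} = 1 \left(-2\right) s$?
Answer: $2016$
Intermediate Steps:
$j{\left(Q,s \right)} = - 2 s$
$V = -24$ ($V = \left(-3\right) \left(-2\right) \left(\left(-2\right) 2\right) = 6 \left(-4\right) = -24$)
$6 V \left(-14\right) = 6 \left(-24\right) \left(-14\right) = \left(-144\right) \left(-14\right) = 2016$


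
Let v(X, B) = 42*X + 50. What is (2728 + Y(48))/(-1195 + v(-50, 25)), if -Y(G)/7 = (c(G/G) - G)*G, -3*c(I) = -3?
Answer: -3704/649 ≈ -5.7072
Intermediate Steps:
c(I) = 1 (c(I) = -⅓*(-3) = 1)
v(X, B) = 50 + 42*X
Y(G) = -7*G*(1 - G) (Y(G) = -7*(1 - G)*G = -7*G*(1 - G))
(2728 + Y(48))/(-1195 + v(-50, 25)) = (2728 + 7*48*(-1 + 48))/(-1195 + (50 + 42*(-50))) = (2728 + 7*48*47)/(-1195 + (50 - 2100)) = (2728 + 15792)/(-1195 - 2050) = 18520/(-3245) = 18520*(-1/3245) = -3704/649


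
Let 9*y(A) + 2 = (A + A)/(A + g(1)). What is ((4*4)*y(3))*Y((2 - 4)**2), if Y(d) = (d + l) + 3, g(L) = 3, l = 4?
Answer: -176/9 ≈ -19.556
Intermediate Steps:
Y(d) = 7 + d (Y(d) = (d + 4) + 3 = (4 + d) + 3 = 7 + d)
y(A) = -2/9 + 2*A/(9*(3 + A)) (y(A) = -2/9 + ((A + A)/(A + 3))/9 = -2/9 + ((2*A)/(3 + A))/9 = -2/9 + (2*A/(3 + A))/9 = -2/9 + 2*A/(9*(3 + A)))
((4*4)*y(3))*Y((2 - 4)**2) = ((4*4)*(-2/(9 + 3*3)))*(7 + (2 - 4)**2) = (16*(-2/(9 + 9)))*(7 + (-2)**2) = (16*(-2/18))*(7 + 4) = (16*(-2*1/18))*11 = (16*(-1/9))*11 = -16/9*11 = -176/9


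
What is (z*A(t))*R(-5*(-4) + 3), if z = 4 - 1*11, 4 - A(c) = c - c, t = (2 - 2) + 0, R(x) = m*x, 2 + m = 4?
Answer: -1288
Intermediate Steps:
m = 2 (m = -2 + 4 = 2)
R(x) = 2*x
t = 0 (t = 0 + 0 = 0)
A(c) = 4 (A(c) = 4 - (c - c) = 4 - 1*0 = 4 + 0 = 4)
z = -7 (z = 4 - 11 = -7)
(z*A(t))*R(-5*(-4) + 3) = (-7*4)*(2*(-5*(-4) + 3)) = -56*(20 + 3) = -56*23 = -28*46 = -1288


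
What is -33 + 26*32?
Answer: 799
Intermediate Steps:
-33 + 26*32 = -33 + 832 = 799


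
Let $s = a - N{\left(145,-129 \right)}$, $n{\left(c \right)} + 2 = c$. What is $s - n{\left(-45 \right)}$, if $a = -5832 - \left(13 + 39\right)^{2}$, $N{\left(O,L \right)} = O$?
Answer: $-8634$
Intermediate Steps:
$n{\left(c \right)} = -2 + c$
$a = -8536$ ($a = -5832 - 52^{2} = -5832 - 2704 = -8536$)
$s = -8681$ ($s = -8536 - 145 = -8681$)
$s - n{\left(-45 \right)} = -8681 - \left(-2 - 45\right) = -8681 - -47 = -8681 + 47 = -8634$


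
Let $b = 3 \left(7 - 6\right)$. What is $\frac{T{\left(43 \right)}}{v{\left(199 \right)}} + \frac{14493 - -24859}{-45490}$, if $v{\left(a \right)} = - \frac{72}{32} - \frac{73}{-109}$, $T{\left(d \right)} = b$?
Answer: $- \frac{43307224}{15671305} \approx -2.7635$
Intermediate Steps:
$b = 3$ ($b = 3 \cdot 1 = 3$)
$T{\left(d \right)} = 3$
$v{\left(a \right)} = - \frac{689}{436}$ ($v{\left(a \right)} = \left(-72\right) \frac{1}{32} - - \frac{73}{109} = - \frac{9}{4} + \frac{73}{109} = - \frac{689}{436}$)
$\frac{T{\left(43 \right)}}{v{\left(199 \right)}} + \frac{14493 - -24859}{-45490} = \frac{3}{- \frac{689}{436}} + \frac{14493 - -24859}{-45490} = 3 \left(- \frac{436}{689}\right) + \left(14493 + 24859\right) \left(- \frac{1}{45490}\right) = - \frac{1308}{689} + 39352 \left(- \frac{1}{45490}\right) = - \frac{1308}{689} - \frac{19676}{22745} = - \frac{43307224}{15671305}$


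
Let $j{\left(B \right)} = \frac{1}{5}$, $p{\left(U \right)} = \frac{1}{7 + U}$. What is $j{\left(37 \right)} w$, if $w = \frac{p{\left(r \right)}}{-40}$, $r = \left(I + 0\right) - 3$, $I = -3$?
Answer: $- \frac{1}{200} \approx -0.005$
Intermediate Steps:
$r = -6$ ($r = \left(-3 + 0\right) - 3 = -3 - 3 = -6$)
$j{\left(B \right)} = \frac{1}{5}$
$w = - \frac{1}{40}$ ($w = \frac{1}{\left(7 - 6\right) \left(-40\right)} = 1^{-1} \left(- \frac{1}{40}\right) = 1 \left(- \frac{1}{40}\right) = - \frac{1}{40} \approx -0.025$)
$j{\left(37 \right)} w = \frac{1}{5} \left(- \frac{1}{40}\right) = - \frac{1}{200}$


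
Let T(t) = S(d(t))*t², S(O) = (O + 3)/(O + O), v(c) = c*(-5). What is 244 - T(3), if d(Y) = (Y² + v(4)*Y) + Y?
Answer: 7673/32 ≈ 239.78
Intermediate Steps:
v(c) = -5*c
d(Y) = Y² - 19*Y (d(Y) = (Y² + (-5*4)*Y) + Y = (Y² - 20*Y) + Y = Y² - 19*Y)
S(O) = (3 + O)/(2*O) (S(O) = (3 + O)/((2*O)) = (3 + O)*(1/(2*O)) = (3 + O)/(2*O))
T(t) = t*(3 + t*(-19 + t))/(2*(-19 + t)) (T(t) = ((3 + t*(-19 + t))/(2*((t*(-19 + t)))))*t² = ((1/(t*(-19 + t)))*(3 + t*(-19 + t))/2)*t² = ((3 + t*(-19 + t))/(2*t*(-19 + t)))*t² = t*(3 + t*(-19 + t))/(2*(-19 + t)))
244 - T(3) = 244 - 3*(3 + 3*(-19 + 3))/(2*(-19 + 3)) = 244 - 3*(3 + 3*(-16))/(2*(-16)) = 244 - 3*(-1)*(3 - 48)/(2*16) = 244 - 3*(-1)*(-45)/(2*16) = 244 - 1*135/32 = 244 - 135/32 = 7673/32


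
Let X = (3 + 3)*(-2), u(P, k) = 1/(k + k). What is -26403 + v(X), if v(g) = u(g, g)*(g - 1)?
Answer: -633659/24 ≈ -26402.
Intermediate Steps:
u(P, k) = 1/(2*k)
X = -12 (X = 6*(-2) = -12)
v(g) = (-1 + g)/(2*g) (v(g) = (1/(2*g))*(g - 1) = (1/(2*g))*(-1 + g) = (-1 + g)/(2*g))
-26403 + v(X) = -26403 + (1/2)*(-1 - 12)/(-12) = -26403 + (1/2)*(-1/12)*(-13) = -26403 + 13/24 = -633659/24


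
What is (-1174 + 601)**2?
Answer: 328329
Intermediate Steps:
(-1174 + 601)**2 = (-573)**2 = 328329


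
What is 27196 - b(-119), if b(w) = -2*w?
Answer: 26958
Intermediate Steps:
27196 - b(-119) = 27196 - (-2)*(-119) = 27196 - 1*238 = 27196 - 238 = 26958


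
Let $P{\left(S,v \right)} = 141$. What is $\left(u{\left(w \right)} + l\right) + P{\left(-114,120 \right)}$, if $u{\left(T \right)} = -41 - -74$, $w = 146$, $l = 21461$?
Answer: $21635$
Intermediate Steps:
$u{\left(T \right)} = 33$ ($u{\left(T \right)} = -41 + 74 = 33$)
$\left(u{\left(w \right)} + l\right) + P{\left(-114,120 \right)} = \left(33 + 21461\right) + 141 = 21494 + 141 = 21635$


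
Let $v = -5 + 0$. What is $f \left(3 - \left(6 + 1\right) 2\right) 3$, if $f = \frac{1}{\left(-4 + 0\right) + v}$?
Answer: $\frac{11}{3} \approx 3.6667$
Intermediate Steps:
$v = -5$
$f = - \frac{1}{9}$ ($f = \frac{1}{\left(-4 + 0\right) - 5} = \frac{1}{-4 - 5} = \frac{1}{-9} = - \frac{1}{9} \approx -0.11111$)
$f \left(3 - \left(6 + 1\right) 2\right) 3 = - \frac{3 - \left(6 + 1\right) 2}{9} \cdot 3 = - \frac{3 - 7 \cdot 2}{9} \cdot 3 = - \frac{3 - 14}{9} \cdot 3 = \left(- \frac{1}{9}\right) \left(-11\right) 3 = \frac{11}{9} \cdot 3 = \frac{11}{3}$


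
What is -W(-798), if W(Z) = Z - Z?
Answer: 0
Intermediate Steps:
W(Z) = 0
-W(-798) = -1*0 = 0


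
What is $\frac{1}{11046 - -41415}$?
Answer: $\frac{1}{52461} \approx 1.9062 \cdot 10^{-5}$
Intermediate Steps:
$\frac{1}{11046 - -41415} = \frac{1}{11046 + 41415} = \frac{1}{52461}$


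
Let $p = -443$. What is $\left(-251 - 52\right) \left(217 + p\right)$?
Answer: $68478$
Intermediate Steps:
$\left(-251 - 52\right) \left(217 + p\right) = \left(-251 - 52\right) \left(217 - 443\right) = \left(-303\right) \left(-226\right) = 68478$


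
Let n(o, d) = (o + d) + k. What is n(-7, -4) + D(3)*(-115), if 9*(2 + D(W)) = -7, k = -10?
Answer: 2686/9 ≈ 298.44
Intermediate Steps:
n(o, d) = -10 + d + o (n(o, d) = (o + d) - 10 = (d + o) - 10 = -10 + d + o)
D(W) = -25/9 (D(W) = -2 + (⅑)*(-7) = -2 - 7/9 = -25/9)
n(-7, -4) + D(3)*(-115) = (-10 - 4 - 7) - 25/9*(-115) = -21 + 2875/9 = 2686/9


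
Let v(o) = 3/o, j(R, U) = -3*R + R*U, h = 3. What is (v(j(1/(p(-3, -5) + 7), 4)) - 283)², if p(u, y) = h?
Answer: 64009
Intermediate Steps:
p(u, y) = 3
(v(j(1/(p(-3, -5) + 7), 4)) - 283)² = (3/(((-3 + 4)/(3 + 7))) - 283)² = (3/((1/10)) - 283)² = (3/(((⅒)*1)) - 283)² = (3/(⅒) - 283)² = (3*10 - 283)² = (30 - 283)² = (-253)² = 64009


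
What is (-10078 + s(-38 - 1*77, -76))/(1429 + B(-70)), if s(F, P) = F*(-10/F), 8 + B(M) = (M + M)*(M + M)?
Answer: -776/1617 ≈ -0.47990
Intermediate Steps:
B(M) = -8 + 4*M² (B(M) = -8 + (M + M)*(M + M) = -8 + (2*M)*(2*M) = -8 + 4*M²)
s(F, P) = -10
(-10078 + s(-38 - 1*77, -76))/(1429 + B(-70)) = (-10078 - 10)/(1429 + (-8 + 4*(-70)²)) = -10088/(1429 + (-8 + 4*4900)) = -10088/(1429 + (-8 + 19600)) = -10088/(1429 + 19592) = -10088/21021 = -10088*1/21021 = -776/1617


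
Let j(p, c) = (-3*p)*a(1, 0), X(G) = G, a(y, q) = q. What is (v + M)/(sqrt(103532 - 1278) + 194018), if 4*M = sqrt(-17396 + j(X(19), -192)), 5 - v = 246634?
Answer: -23925232661/18821441035 + 246629*sqrt(102254)/37642882070 - I*sqrt(444702646)/75285764140 + 97009*I*sqrt(4349)/37642882070 ≈ -1.2691 + 0.00016967*I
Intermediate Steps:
v = -246629 (v = 5 - 1*246634 = 5 - 246634 = -246629)
j(p, c) = 0 (j(p, c) = -3*p*0 = 0)
M = I*sqrt(4349)/2 (M = sqrt(-17396 + 0)/4 = sqrt(-17396)/4 = (2*I*sqrt(4349))/4 = I*sqrt(4349)/2 ≈ 32.973*I)
(v + M)/(sqrt(103532 - 1278) + 194018) = (-246629 + I*sqrt(4349)/2)/(sqrt(103532 - 1278) + 194018) = (-246629 + I*sqrt(4349)/2)/(sqrt(102254) + 194018) = (-246629 + I*sqrt(4349)/2)/(194018 + sqrt(102254))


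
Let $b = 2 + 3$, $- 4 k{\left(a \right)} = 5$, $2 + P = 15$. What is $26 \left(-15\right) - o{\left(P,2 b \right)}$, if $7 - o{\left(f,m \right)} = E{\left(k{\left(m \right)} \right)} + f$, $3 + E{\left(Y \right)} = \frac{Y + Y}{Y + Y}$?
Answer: $-386$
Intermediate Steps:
$P = 13$ ($P = -2 + 15 = 13$)
$k{\left(a \right)} = - \frac{5}{4}$ ($k{\left(a \right)} = \left(- \frac{1}{4}\right) 5 = - \frac{5}{4}$)
$E{\left(Y \right)} = -2$ ($E{\left(Y \right)} = -3 + \frac{Y + Y}{Y + Y} = -3 + \frac{2 Y}{2 Y} = -3 + 2 Y \frac{1}{2 Y} = -3 + 1 = -2$)
$b = 5$
$o{\left(f,m \right)} = 9 - f$ ($o{\left(f,m \right)} = 7 - \left(-2 + f\right) = 9 - f$)
$26 \left(-15\right) - o{\left(P,2 b \right)} = 26 \left(-15\right) - \left(9 - 13\right) = -390 - \left(9 - 13\right) = -390 - -4 = -390 + 4 = -386$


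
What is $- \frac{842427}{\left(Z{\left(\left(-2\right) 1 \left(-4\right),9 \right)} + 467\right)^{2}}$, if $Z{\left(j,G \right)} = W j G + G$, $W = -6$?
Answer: $- \frac{842427}{1936} \approx -435.14$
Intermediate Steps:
$Z{\left(j,G \right)} = G - 6 G j$ ($Z{\left(j,G \right)} = - 6 j G + G = - 6 G j + G = G - 6 G j$)
$- \frac{842427}{\left(Z{\left(\left(-2\right) 1 \left(-4\right),9 \right)} + 467\right)^{2}} = - \frac{842427}{\left(9 \left(1 - 6 \left(-2\right) 1 \left(-4\right)\right) + 467\right)^{2}} = - \frac{842427}{\left(9 \left(1 - 6 \left(\left(-2\right) \left(-4\right)\right)\right) + 467\right)^{2}} = - \frac{842427}{\left(9 \left(1 - 48\right) + 467\right)^{2}} = - \frac{842427}{\left(9 \left(-47\right) + 467\right)^{2}} = - \frac{842427}{\left(-423 + 467\right)^{2}} = - \frac{842427}{44^{2}} = - \frac{842427}{1936}$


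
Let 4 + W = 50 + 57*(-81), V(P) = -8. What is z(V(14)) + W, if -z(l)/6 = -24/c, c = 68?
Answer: -77671/17 ≈ -4568.9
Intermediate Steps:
W = -4571 (W = -4 + (50 + 57*(-81)) = -4 + (50 - 4617) = -4 - 4567 = -4571)
z(l) = 36/17 (z(l) = -(-144)/68 = -6*(-6/17) = 36/17)
z(V(14)) + W = 36/17 - 4571 = -77671/17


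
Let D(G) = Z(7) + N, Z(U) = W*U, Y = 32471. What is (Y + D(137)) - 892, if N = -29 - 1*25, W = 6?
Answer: 31567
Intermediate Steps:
Z(U) = 6*U
N = -54 (N = -29 - 25 = -54)
D(G) = -12 (D(G) = 6*7 - 54 = 42 - 54 = -12)
(Y + D(137)) - 892 = (32471 - 12) - 892 = 32459 - 892 = 31567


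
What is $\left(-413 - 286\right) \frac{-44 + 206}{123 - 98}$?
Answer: $- \frac{113238}{25} \approx -4529.5$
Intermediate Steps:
$\left(-413 - 286\right) \frac{-44 + 206}{123 - 98} = - 699 \cdot \frac{162}{25} = - 699 \cdot 162 \cdot \frac{1}{25} = \left(-699\right) \frac{162}{25} = - \frac{113238}{25}$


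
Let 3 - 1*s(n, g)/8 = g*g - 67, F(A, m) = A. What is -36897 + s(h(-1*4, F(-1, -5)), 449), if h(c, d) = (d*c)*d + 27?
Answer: -1649145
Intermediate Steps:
h(c, d) = 27 + c*d² (h(c, d) = (c*d)*d + 27 = c*d² + 27 = 27 + c*d²)
s(n, g) = 560 - 8*g² (s(n, g) = 24 - 8*(g*g - 67) = 24 - 8*(g² - 67) = 24 - 8*(-67 + g²) = 24 + (536 - 8*g²) = 560 - 8*g²)
-36897 + s(h(-1*4, F(-1, -5)), 449) = -36897 + (560 - 8*449²) = -36897 + (560 - 8*201601) = -36897 + (560 - 1612808) = -36897 - 1612248 = -1649145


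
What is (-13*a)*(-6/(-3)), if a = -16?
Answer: 416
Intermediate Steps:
(-13*a)*(-6/(-3)) = (-13*(-16))*(-6/(-3)) = 208*(-6*(-1/3)) = 208*2 = 416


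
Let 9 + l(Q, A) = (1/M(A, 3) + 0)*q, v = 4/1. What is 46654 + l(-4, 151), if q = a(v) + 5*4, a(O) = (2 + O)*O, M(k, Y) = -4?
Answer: 46634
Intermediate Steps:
v = 4 (v = 4*1 = 4)
a(O) = O*(2 + O)
q = 44 (q = 4*(2 + 4) + 5*4 = 4*6 + 20 = 24 + 20 = 44)
l(Q, A) = -20 (l(Q, A) = -9 + (1/(-4) + 0)*44 = -9 + (-¼ + 0)*44 = -9 - ¼*44 = -9 - 11 = -20)
46654 + l(-4, 151) = 46654 - 20 = 46634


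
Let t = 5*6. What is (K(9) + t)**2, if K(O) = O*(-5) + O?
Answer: 36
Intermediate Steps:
t = 30
K(O) = -4*O (K(O) = -5*O + O = -4*O)
(K(9) + t)**2 = (-4*9 + 30)**2 = (-36 + 30)**2 = (-6)**2 = 36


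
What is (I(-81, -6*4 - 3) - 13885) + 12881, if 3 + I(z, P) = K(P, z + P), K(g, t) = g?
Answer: -1034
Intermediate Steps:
I(z, P) = -3 + P
(I(-81, -6*4 - 3) - 13885) + 12881 = ((-3 + (-6*4 - 3)) - 13885) + 12881 = ((-3 + (-24 - 3)) - 13885) + 12881 = ((-3 - 27) - 13885) + 12881 = (-30 - 13885) + 12881 = -13915 + 12881 = -1034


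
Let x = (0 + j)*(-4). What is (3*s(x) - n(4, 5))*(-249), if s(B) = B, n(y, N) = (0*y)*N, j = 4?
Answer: 11952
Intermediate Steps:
x = -16 (x = (0 + 4)*(-4) = 4*(-4) = -16)
n(y, N) = 0 (n(y, N) = 0*N = 0)
(3*s(x) - n(4, 5))*(-249) = (3*(-16) - 1*0)*(-249) = (-48 + 0)*(-249) = -48*(-249) = 11952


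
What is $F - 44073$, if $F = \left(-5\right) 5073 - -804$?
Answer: $-68634$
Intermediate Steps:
$F = -24561$ ($F = -25365 + 804 = -24561$)
$F - 44073 = -24561 - 44073 = -68634$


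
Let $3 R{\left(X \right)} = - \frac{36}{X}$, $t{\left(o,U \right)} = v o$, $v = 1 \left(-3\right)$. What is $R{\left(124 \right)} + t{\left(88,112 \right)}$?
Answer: $- \frac{8187}{31} \approx -264.1$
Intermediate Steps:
$v = -3$
$t{\left(o,U \right)} = - 3 o$
$R{\left(X \right)} = - \frac{12}{X}$ ($R{\left(X \right)} = \frac{\left(-36\right) \frac{1}{X}}{3} = - \frac{12}{X}$)
$R{\left(124 \right)} + t{\left(88,112 \right)} = - \frac{12}{124} - 264 = \left(-12\right) \frac{1}{124} - 264 = - \frac{3}{31} - 264 = - \frac{8187}{31}$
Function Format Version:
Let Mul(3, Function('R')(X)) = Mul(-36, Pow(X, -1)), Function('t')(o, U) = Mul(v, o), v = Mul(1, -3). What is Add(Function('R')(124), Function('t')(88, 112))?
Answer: Rational(-8187, 31) ≈ -264.10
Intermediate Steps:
v = -3
Function('t')(o, U) = Mul(-3, o)
Function('R')(X) = Mul(-12, Pow(X, -1)) (Function('R')(X) = Mul(Rational(1, 3), Mul(-36, Pow(X, -1))) = Mul(-12, Pow(X, -1)))
Add(Function('R')(124), Function('t')(88, 112)) = Add(Mul(-12, Pow(124, -1)), Mul(-3, 88)) = Add(Mul(-12, Rational(1, 124)), -264) = Add(Rational(-3, 31), -264) = Rational(-8187, 31)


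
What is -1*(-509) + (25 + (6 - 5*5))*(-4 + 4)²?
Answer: 509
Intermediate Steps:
-1*(-509) + (25 + (6 - 5*5))*(-4 + 4)² = 509 + (25 + (6 - 25))*0² = 509 + (25 - 19)*0 = 509 + 6*0 = 509 + 0 = 509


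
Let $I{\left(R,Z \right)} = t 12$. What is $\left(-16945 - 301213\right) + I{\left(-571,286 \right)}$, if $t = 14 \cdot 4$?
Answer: $-317486$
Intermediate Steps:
$t = 56$
$I{\left(R,Z \right)} = 672$ ($I{\left(R,Z \right)} = 56 \cdot 12 = 672$)
$\left(-16945 - 301213\right) + I{\left(-571,286 \right)} = \left(-16945 - 301213\right) + 672 = -318158 + 672 = -317486$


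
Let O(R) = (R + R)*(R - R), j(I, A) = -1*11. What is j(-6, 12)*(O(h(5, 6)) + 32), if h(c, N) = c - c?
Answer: -352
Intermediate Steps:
h(c, N) = 0
j(I, A) = -11
O(R) = 0 (O(R) = (2*R)*0 = 0)
j(-6, 12)*(O(h(5, 6)) + 32) = -11*(0 + 32) = -11*32 = -352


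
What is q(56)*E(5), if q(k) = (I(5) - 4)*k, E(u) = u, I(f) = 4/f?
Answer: -896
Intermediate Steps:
q(k) = -16*k/5 (q(k) = (4/5 - 4)*k = (4*(⅕) - 4)*k = (⅘ - 4)*k = -16*k/5)
q(56)*E(5) = -16/5*56*5 = -896/5*5 = -896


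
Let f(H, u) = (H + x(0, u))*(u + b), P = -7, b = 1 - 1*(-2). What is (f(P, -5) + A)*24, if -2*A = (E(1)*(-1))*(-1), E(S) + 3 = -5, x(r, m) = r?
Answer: 432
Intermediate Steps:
b = 3 (b = 1 + 2 = 3)
E(S) = -8 (E(S) = -3 - 5 = -8)
A = 4 (A = -(-8*(-1))*(-1)/2 = -4*(-1) = -½*(-8) = 4)
f(H, u) = H*(3 + u) (f(H, u) = (H + 0)*(u + 3) = H*(3 + u))
(f(P, -5) + A)*24 = (-7*(3 - 5) + 4)*24 = (-7*(-2) + 4)*24 = (14 + 4)*24 = 18*24 = 432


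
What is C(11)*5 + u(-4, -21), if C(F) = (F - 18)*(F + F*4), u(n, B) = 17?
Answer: -1908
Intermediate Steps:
C(F) = 5*F*(-18 + F) (C(F) = (-18 + F)*(F + 4*F) = (-18 + F)*(5*F) = 5*F*(-18 + F))
C(11)*5 + u(-4, -21) = (5*11*(-18 + 11))*5 + 17 = (5*11*(-7))*5 + 17 = -385*5 + 17 = -1925 + 17 = -1908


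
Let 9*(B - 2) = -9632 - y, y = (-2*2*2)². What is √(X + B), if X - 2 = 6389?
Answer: √47841/3 ≈ 72.909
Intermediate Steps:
X = 6391 (X = 2 + 6389 = 6391)
y = 64 (y = (-4*2)² = (-8)² = 64)
B = -3226/3 (B = 2 + (-9632 - 1*64)/9 = 2 + (-9632 - 64)/9 = 2 + (⅑)*(-9696) = 2 - 3232/3 = -3226/3 ≈ -1075.3)
√(X + B) = √(6391 - 3226/3) = √(15947/3) = √47841/3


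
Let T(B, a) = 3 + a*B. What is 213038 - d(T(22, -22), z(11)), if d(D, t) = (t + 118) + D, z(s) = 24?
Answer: 213377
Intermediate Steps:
T(B, a) = 3 + B*a
d(D, t) = 118 + D + t (d(D, t) = (118 + t) + D = 118 + D + t)
213038 - d(T(22, -22), z(11)) = 213038 - (118 + (3 + 22*(-22)) + 24) = 213038 - (118 + (3 - 484) + 24) = 213038 - (118 - 481 + 24) = 213038 - 1*(-339) = 213038 + 339 = 213377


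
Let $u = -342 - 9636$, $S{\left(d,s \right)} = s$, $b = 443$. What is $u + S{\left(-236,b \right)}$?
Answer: $-9535$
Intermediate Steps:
$u = -9978$ ($u = -342 - 9636 = -9978$)
$u + S{\left(-236,b \right)} = -9978 + 443 = -9535$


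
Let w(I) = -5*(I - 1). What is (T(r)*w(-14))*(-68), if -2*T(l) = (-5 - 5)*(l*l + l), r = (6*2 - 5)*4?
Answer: -20706000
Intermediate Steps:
r = 28 (r = (12 - 5)*4 = 7*4 = 28)
T(l) = 5*l + 5*l² (T(l) = -(-5 - 5)*(l*l + l)/2 = -(-5)*(l² + l) = -(-5)*(l + l²) = -(-10*l - 10*l²)/2 = 5*l + 5*l²)
w(I) = 5 - 5*I (w(I) = -5*(-1 + I) = 5 - 5*I)
(T(r)*w(-14))*(-68) = ((5*28*(1 + 28))*(5 - 5*(-14)))*(-68) = ((5*28*29)*(5 + 70))*(-68) = (4060*75)*(-68) = 304500*(-68) = -20706000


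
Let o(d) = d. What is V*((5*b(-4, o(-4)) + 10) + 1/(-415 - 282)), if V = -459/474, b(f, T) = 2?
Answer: -125451/6478 ≈ -19.366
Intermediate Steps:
V = -153/158 (V = -459*1/474 = -153/158 ≈ -0.96835)
V*((5*b(-4, o(-4)) + 10) + 1/(-415 - 282)) = -153*((5*2 + 10) + 1/(-415 - 282))/158 = -153*((10 + 10) + 1/(-697))/158 = -153*(20 - 1/697)/158 = -153/158*13939/697 = -125451/6478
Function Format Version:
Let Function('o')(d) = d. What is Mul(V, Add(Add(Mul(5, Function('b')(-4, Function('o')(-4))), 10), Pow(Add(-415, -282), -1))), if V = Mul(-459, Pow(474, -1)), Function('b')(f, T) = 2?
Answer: Rational(-125451, 6478) ≈ -19.366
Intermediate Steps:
V = Rational(-153, 158) (V = Mul(-459, Rational(1, 474)) = Rational(-153, 158) ≈ -0.96835)
Mul(V, Add(Add(Mul(5, Function('b')(-4, Function('o')(-4))), 10), Pow(Add(-415, -282), -1))) = Mul(Rational(-153, 158), Add(Add(Mul(5, 2), 10), Pow(Add(-415, -282), -1))) = Mul(Rational(-153, 158), Add(Add(10, 10), Pow(-697, -1))) = Mul(Rational(-153, 158), Add(20, Rational(-1, 697))) = Mul(Rational(-153, 158), Rational(13939, 697)) = Rational(-125451, 6478)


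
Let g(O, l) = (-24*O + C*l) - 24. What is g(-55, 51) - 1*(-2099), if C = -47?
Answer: 998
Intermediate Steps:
g(O, l) = -24 - 47*l - 24*O (g(O, l) = (-24*O - 47*l) - 24 = (-47*l - 24*O) - 24 = -24 - 47*l - 24*O)
g(-55, 51) - 1*(-2099) = (-24 - 47*51 - 24*(-55)) - 1*(-2099) = (-24 - 2397 + 1320) + 2099 = -1101 + 2099 = 998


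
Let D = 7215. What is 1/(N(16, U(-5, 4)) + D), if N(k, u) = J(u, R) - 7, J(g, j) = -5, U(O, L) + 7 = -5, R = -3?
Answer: 1/7203 ≈ 0.00013883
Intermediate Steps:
U(O, L) = -12 (U(O, L) = -7 - 5 = -12)
N(k, u) = -12 (N(k, u) = -5 - 7 = -12)
1/(N(16, U(-5, 4)) + D) = 1/(-12 + 7215) = 1/7203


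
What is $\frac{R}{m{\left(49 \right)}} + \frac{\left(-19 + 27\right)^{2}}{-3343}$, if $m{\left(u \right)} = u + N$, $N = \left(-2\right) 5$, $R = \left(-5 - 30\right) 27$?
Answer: $- \frac{1053877}{43459} \approx -24.25$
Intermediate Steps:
$R = -945$ ($R = \left(-35\right) 27 = -945$)
$N = -10$
$m{\left(u \right)} = -10 + u$ ($m{\left(u \right)} = u - 10 = -10 + u$)
$\frac{R}{m{\left(49 \right)}} + \frac{\left(-19 + 27\right)^{2}}{-3343} = - \frac{945}{-10 + 49} + \frac{\left(-19 + 27\right)^{2}}{-3343} = - \frac{945}{39} + 8^{2} \left(- \frac{1}{3343}\right) = \left(-945\right) \frac{1}{39} + 64 \left(- \frac{1}{3343}\right) = - \frac{315}{13} - \frac{64}{3343} = - \frac{1053877}{43459}$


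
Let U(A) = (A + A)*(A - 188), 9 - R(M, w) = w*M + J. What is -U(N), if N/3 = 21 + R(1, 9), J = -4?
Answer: 16950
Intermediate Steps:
R(M, w) = 13 - M*w (R(M, w) = 9 - (w*M - 4) = 9 - (M*w - 4) = 9 - (-4 + M*w) = 9 + (4 - M*w) = 13 - M*w)
N = 75 (N = 3*(21 + (13 - 1*1*9)) = 3*(21 + (13 - 9)) = 3*(21 + 4) = 3*25 = 75)
U(A) = 2*A*(-188 + A) (U(A) = (2*A)*(-188 + A) = 2*A*(-188 + A))
-U(N) = -2*75*(-188 + 75) = -2*75*(-113) = -1*(-16950) = 16950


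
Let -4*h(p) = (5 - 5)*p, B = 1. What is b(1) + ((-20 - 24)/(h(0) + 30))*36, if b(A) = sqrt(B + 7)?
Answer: -264/5 + 2*sqrt(2) ≈ -49.972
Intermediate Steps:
h(p) = 0 (h(p) = -(5 - 5)*p/4 = -0*p = -1/4*0 = 0)
b(A) = 2*sqrt(2) (b(A) = sqrt(1 + 7) = sqrt(8) = 2*sqrt(2))
b(1) + ((-20 - 24)/(h(0) + 30))*36 = 2*sqrt(2) + ((-20 - 24)/(0 + 30))*36 = 2*sqrt(2) - 44/30*36 = 2*sqrt(2) - 44*1/30*36 = 2*sqrt(2) - 22/15*36 = 2*sqrt(2) - 264/5 = -264/5 + 2*sqrt(2)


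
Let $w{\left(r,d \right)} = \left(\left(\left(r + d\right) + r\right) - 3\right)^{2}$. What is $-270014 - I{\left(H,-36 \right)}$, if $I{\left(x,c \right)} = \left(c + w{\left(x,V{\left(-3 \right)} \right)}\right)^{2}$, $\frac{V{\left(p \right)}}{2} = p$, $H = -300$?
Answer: $-137526284039$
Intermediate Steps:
$V{\left(p \right)} = 2 p$
$w{\left(r,d \right)} = \left(-3 + d + 2 r\right)^{2}$ ($w{\left(r,d \right)} = \left(\left(\left(d + r\right) + r\right) - 3\right)^{2} = \left(\left(d + 2 r\right) - 3\right)^{2} = \left(-3 + d + 2 r\right)^{2}$)
$I{\left(x,c \right)} = \left(c + \left(-9 + 2 x\right)^{2}\right)^{2}$ ($I{\left(x,c \right)} = \left(c + \left(-3 + 2 \left(-3\right) + 2 x\right)^{2}\right)^{2} = \left(c + \left(-3 - 6 + 2 x\right)^{2}\right)^{2} = \left(c + \left(-9 + 2 x\right)^{2}\right)^{2}$)
$-270014 - I{\left(H,-36 \right)} = -270014 - \left(-36 + \left(-9 + 2 \left(-300\right)\right)^{2}\right)^{2} = -270014 - \left(-36 + \left(-9 - 600\right)^{2}\right)^{2} = -270014 - \left(-36 + \left(-609\right)^{2}\right)^{2} = -270014 - \left(-36 + 370881\right)^{2} = -270014 - 370845^{2} = -270014 - 137526014025 = -137526284039$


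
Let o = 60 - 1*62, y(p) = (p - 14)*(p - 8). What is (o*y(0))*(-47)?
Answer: 10528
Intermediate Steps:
y(p) = (-14 + p)*(-8 + p)
o = -2 (o = 60 - 62 = -2)
(o*y(0))*(-47) = -2*(112 + 0² - 22*0)*(-47) = -2*(112 + 0 + 0)*(-47) = -2*112*(-47) = -224*(-47) = 10528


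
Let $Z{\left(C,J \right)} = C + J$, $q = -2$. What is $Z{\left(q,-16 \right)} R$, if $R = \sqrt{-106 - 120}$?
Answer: $- 18 i \sqrt{226} \approx - 270.6 i$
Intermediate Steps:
$R = i \sqrt{226}$ ($R = \sqrt{-226} = i \sqrt{226} \approx 15.033 i$)
$Z{\left(q,-16 \right)} R = \left(-2 - 16\right) i \sqrt{226} = - 18 i \sqrt{226}$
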